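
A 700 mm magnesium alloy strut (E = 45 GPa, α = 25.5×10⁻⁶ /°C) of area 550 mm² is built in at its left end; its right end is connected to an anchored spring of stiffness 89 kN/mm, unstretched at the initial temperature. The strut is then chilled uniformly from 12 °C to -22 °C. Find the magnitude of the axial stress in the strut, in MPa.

Free thermal contraction: δ_free = αΔT L = 25.5×10⁻⁶ × 34 × 700 = 0.6069 mm.
Let P be the tensile force in the spring. The strut extends elastically by PL/(AE) and the spring stretches by P/k; together these equal δ_free.
P [ L/(AE) + 1/k ] = δ_free → P [ 700/(550×45×10³) + 1/(89×10³) ] = 0.6069.
P = 0.6069 / 3.952×10⁻⁵ = 15360 N.
σ = P/A = 15360/550 = 27.92 MPa.

σ ≈ 27.9 MPa (tensile)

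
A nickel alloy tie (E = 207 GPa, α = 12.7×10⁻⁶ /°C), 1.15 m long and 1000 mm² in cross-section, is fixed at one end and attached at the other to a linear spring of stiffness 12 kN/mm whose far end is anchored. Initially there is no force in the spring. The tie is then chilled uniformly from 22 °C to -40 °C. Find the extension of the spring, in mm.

Free thermal contraction: δ_free = αΔT L = 12.7×10⁻⁶ × 62 × 1150 = 0.9055 mm.
Let P be the tensile force in the spring. The tie extends elastically by PL/(AE) and the spring stretches by P/k; together these equal δ_free.
P [ L/(AE) + 1/k ] = δ_free → P [ 1150/(1000×207×10³) + 1/(12×10³) ] = 0.9055.
P = 0.9055 / 8.889×10⁻⁵ = 10190 N.
Spring extension = P/k = 10190/(12×10³) = 0.8489 mm.

δ ≈ 0.849 mm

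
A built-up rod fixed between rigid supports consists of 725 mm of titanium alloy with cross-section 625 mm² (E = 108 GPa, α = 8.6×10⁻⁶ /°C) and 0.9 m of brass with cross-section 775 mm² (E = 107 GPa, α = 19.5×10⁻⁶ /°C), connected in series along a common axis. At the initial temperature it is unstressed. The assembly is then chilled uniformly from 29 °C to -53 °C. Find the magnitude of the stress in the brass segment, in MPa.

σ ≈ 117 MPa (tensile)

With the walls removed the bar would change length by δ_free = Σ αᵢΔT Lᵢ = 8.6×10⁻⁶×82×725 + 19.5×10⁻⁶×82×900 = 1.95 mm.
The rigid supports impose zero overall length change; the single axial force P common to all segments must satisfy P Σ Lᵢ/(AᵢEᵢ) = δ_free.
Σ Lᵢ/(AᵢEᵢ) = 725/(625×108×10³) + 900/(775×107×10³) = 2.159×10⁻⁵ mm/N.
Hence P = δ_free / Σ(L/AE) = 1.95/2.159×10⁻⁵ = 90.32 kN (tensile).
σ_{brass} = P / A = 90320 / 775 = 116.5 MPa.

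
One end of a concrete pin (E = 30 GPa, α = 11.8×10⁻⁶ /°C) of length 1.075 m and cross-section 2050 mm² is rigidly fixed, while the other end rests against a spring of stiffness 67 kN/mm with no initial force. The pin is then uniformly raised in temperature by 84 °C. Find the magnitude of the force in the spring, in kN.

The unrestrained thermal change is αΔT L = 11.8×10⁻⁶ × 84 × 1075 = 1.066 mm.
With a force P in the spring, the elastic change of the pin is PL/(AE) and that of the spring is P/k; compatibility requires their sum to equal δ_free.
P [ L/(AE) + 1/k ] = δ_free → P [ 1075/(2050×30×10³) + 1/(67×10³) ] = 1.066.
P = 1.066 / 3.241×10⁻⁵ = 32880 N.

P ≈ 32.9 kN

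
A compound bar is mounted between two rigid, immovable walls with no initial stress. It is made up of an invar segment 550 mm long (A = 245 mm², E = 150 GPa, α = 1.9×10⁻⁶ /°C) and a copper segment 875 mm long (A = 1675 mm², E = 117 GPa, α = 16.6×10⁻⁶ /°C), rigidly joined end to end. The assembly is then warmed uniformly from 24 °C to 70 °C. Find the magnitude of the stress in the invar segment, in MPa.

σ ≈ 150 MPa (compressive)

Free thermal expansion of the whole bar: Σ αᵢΔT Lᵢ = 1.9×10⁻⁶×46×550 + 16.6×10⁻⁶×46×875 = 0.7162 mm.
Since the ends are fixed, an axial force P builds up, equal in every segment, with P · Σ Lᵢ/(AᵢEᵢ) = δ_free.
The series flexibility is Σ Lᵢ/(AᵢEᵢ) = 550/(245×150×10³) + 875/(1675×117×10³) = 1.943×10⁻⁵ mm/N.
P = 0.7162 / 1.943×10⁻⁵ = 36860 N = 36.86 kN, compressive.
σ_{invar} = P / A = 36860 / 245 = 150.4 MPa.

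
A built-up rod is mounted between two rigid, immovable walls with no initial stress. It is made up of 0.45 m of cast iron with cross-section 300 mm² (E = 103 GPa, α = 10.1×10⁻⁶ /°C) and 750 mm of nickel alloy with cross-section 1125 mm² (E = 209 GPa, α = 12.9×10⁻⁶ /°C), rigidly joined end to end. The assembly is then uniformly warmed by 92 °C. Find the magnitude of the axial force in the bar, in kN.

P ≈ 73.7 kN (compressive)

Free thermal expansion of the whole bar: Σ αᵢΔT Lᵢ = 10.1×10⁻⁶×92×450 + 12.9×10⁻⁶×92×750 = 1.308 mm.
The walls prevent any net length change, so an axial force P (same in every segment) develops. Compatibility: P · Σ Lᵢ/(AᵢEᵢ) = δ_free.
The series flexibility is Σ Lᵢ/(AᵢEᵢ) = 450/(300×103×10³) + 750/(1125×209×10³) = 1.775×10⁻⁵ mm/N.
Hence P = δ_free / Σ(L/AE) = 1.308/1.775×10⁻⁵ = 73.69 kN (compressive).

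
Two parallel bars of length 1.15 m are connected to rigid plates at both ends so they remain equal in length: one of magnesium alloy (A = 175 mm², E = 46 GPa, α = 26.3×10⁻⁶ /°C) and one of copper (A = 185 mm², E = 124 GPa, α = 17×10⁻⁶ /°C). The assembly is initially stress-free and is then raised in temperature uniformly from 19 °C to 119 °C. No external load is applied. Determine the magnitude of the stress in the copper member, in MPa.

σ ≈ 30 MPa (tensile)

Equilibrium of a rigid end plate with no external load gives equal and opposite internal forces ±P in the two members. Since α_{magnesium alloy} > α_{copper}, heating drives the magnesium alloy into compression and the copper into tension.
Compatibility of the two members (thermal + elastic change equal): (α₁ − α₂)ΔT = P·[1/(A₁E₁) + 1/(A₂E₂)].
|α₁ − α₂|·ΔT = 9.3×10⁻⁶ × 100 = 0.00093.
1/(A₁E₁) + 1/(A₂E₂) = 1/(175×46×10³) + 1/(185×124×10³) = 1.678×10⁻⁷ N⁻¹.
P = 0.00093 / 1.678×10⁻⁷ = 5542 N = 5.542 kN.
σ_{copper} = P/A₂ = 5542/185 = 29.96 MPa, tensile.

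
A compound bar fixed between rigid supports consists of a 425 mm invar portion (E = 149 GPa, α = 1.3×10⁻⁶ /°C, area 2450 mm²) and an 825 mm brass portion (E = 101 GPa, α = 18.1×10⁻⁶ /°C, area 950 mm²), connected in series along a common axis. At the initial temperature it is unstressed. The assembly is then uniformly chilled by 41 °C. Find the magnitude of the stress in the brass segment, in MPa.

With the walls removed the bar would change length by δ_free = Σ αᵢΔT Lᵢ = 1.3×10⁻⁶×41×425 + 18.1×10⁻⁶×41×825 = 0.6349 mm.
Since the ends are fixed, an axial force P builds up, equal in every segment, with P · Σ Lᵢ/(AᵢEᵢ) = δ_free.
The series flexibility is Σ Lᵢ/(AᵢEᵢ) = 425/(2450×149×10³) + 825/(950×101×10³) = 9.762×10⁻⁶ mm/N.
P = 0.6349 / 9.762×10⁻⁶ = 65030 N = 65.03 kN, tensile.
σ_{brass} = P / A = 65030 / 950 = 68.46 MPa.

σ ≈ 68.5 MPa (tensile)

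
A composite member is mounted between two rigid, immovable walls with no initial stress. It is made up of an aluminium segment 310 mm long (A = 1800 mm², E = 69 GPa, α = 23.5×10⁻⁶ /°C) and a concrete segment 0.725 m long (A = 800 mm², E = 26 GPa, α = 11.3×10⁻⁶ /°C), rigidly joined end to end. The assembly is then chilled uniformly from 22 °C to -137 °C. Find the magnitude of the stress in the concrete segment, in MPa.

With the walls removed the bar would change length by δ_free = Σ αᵢΔT Lᵢ = 23.5×10⁻⁶×159×310 + 11.3×10⁻⁶×159×725 = 2.461 mm.
The rigid supports impose zero overall length change; the single axial force P common to all segments must satisfy P Σ Lᵢ/(AᵢEᵢ) = δ_free.
The series flexibility is Σ Lᵢ/(AᵢEᵢ) = 310/(1800×69×10³) + 725/(800×26×10³) = 3.735×10⁻⁵ mm/N.
So P = 2.461 / 3.735×10⁻⁵ = 65.89 kN, tensile.
σ_{concrete} = P / A = 65890 / 800 = 82.36 MPa.

σ ≈ 82.4 MPa (tensile)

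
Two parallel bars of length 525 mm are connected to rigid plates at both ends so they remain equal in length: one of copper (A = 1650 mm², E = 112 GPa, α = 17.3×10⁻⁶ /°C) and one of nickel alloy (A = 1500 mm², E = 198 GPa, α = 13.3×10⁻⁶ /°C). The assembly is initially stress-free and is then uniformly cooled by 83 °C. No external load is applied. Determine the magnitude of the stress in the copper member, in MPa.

σ ≈ 22.9 MPa (tensile)

The copper has the larger α, so on cooling it would change length more than the nickel alloy if both were free. The rigid plates force a common final length, so the copper is put into tension and the nickel alloy into compression, with equal and opposite forces P (no external load).
Compatibility of the two members (thermal + elastic change equal): (α₁ − α₂)ΔT = P·[1/(A₁E₁) + 1/(A₂E₂)].
|α₁ − α₂|·ΔT = 4×10⁻⁶ × 83 = 0.000332.
1/(A₁E₁) + 1/(A₂E₂) = 1/(1650×112×10³) + 1/(1500×198×10³) = 8.778×10⁻⁹ N⁻¹.
P = 0.000332 / 8.778×10⁻⁹ = 37820 N = 37.82 kN.
σ_{copper} = P/A₁ = 37820/1650 = 22.92 MPa, tensile.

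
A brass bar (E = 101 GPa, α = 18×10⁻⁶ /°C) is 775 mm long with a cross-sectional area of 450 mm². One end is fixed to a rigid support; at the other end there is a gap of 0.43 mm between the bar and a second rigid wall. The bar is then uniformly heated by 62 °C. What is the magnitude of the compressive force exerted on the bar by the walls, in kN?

P ≈ 25.5 kN

If the wall were absent the bar would grow by αΔT L = 18×10⁻⁶ × 62 × 775 = 0.8649 mm.
The gap closes (δ_free > 0.43 mm) and the wall then resists a further 0.8649 − 0.43 = 0.4349 mm of expansion.
So σ = E(δ_free − g)/L = 101×10³ × 0.4349/775 = 56.68 MPa.
Force on the wall = σA = 56.68 × 450 mm² = 25.5 kN.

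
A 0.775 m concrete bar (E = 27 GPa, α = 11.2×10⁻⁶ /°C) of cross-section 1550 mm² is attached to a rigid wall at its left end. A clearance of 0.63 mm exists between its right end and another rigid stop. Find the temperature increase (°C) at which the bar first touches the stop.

Contact occurs when the free expansion equals the gap: αΔT L = 0.63 mm.
ΔT = 0.63 / (11.2×10⁻⁶ × 775) = 72.58 °C.

ΔT ≈ 72.6 °C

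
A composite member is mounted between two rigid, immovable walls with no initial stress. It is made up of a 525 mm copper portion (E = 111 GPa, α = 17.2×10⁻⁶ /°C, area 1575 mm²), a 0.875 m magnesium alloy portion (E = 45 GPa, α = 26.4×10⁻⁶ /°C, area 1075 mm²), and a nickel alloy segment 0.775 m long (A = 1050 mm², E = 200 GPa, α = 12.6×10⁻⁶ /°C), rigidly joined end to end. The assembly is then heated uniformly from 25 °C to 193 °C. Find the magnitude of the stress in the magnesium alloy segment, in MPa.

With the walls removed the bar would change length by δ_free = Σ αᵢΔT Lᵢ = 17.2×10⁻⁶×168×525 + 26.4×10⁻⁶×168×875 + 12.6×10⁻⁶×168×775 = 7.038 mm.
The rigid supports impose zero overall length change; the single axial force P common to all segments must satisfy P Σ Lᵢ/(AᵢEᵢ) = δ_free.
Σ Lᵢ/(AᵢEᵢ) = 525/(1575×111×10³) + 875/(1075×45×10³) + 775/(1050×200×10³) = 2.478×10⁻⁵ mm/N.
So P = 7.038 / 2.478×10⁻⁵ = 284 kN, compressive.
σ_{magnesium alloy} = P / A = 284000 / 1075 = 264.2 MPa.

σ ≈ 264 MPa (compressive)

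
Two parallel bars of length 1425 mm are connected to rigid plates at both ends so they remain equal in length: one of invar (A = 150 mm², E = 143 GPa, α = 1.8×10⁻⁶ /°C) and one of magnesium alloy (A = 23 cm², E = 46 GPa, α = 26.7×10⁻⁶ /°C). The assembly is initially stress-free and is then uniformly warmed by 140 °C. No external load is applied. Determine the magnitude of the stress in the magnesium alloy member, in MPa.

Equilibrium of a rigid end plate with no external load gives equal and opposite internal forces ±P in the two members. Since α_{magnesium alloy} > α_{invar}, heating drives the magnesium alloy into compression and the invar into tension.
Setting the final lengths equal and cancelling L: (α₁ − α₂)ΔT = P/(A₁E₁) + P/(A₂E₂).
|α₁ − α₂|·ΔT = 24.9×10⁻⁶ × 140 = 0.003486.
1/(A₁E₁) + 1/(A₂E₂) = 1/(150×143×10³) + 1/(2300×46×10³) = 5.607×10⁻⁸ N⁻¹.
P = 0.003486 / 5.607×10⁻⁸ = 62170 N = 62.17 kN.
σ_{magnesium alloy} = P/A₂ = 62170/2300 = 27.03 MPa, compressive.

σ ≈ 27 MPa (compressive)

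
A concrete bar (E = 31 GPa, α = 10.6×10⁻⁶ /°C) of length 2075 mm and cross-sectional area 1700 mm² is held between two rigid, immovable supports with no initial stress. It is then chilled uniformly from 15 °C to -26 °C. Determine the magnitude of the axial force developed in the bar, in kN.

P ≈ 22.9 kN (tensile)

With zero net strain, σ = E·αΔT = 31 GPa × 10.6×10⁻⁶ × 41 = 13.47 MPa.
P = AEαΔT = 1700 × 31×10³ × 10.6×10⁻⁶ × 41 = 22.9 kN (tensile).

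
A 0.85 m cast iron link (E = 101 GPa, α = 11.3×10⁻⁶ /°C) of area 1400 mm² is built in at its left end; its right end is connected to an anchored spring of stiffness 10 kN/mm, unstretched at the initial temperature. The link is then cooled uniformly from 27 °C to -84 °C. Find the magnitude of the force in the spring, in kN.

P ≈ 10.1 kN

The unrestrained thermal change is αΔT L = 11.3×10⁻⁶ × 111 × 850 = 1.066 mm.
With a force P in the spring, the elastic change of the link is PL/(AE) and that of the spring is P/k; compatibility requires their sum to equal δ_free.
P [ L/(AE) + 1/k ] = δ_free → P [ 850/(1400×101×10³) + 1/(10×10³) ] = 1.066.
P = 1.066 / 0.000106 = 10060 N.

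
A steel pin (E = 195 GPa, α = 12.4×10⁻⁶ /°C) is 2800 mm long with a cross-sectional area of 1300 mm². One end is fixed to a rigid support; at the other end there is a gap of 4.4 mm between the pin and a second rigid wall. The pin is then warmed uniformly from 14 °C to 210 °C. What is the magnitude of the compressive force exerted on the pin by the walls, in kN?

P ≈ 218 kN

If the wall were absent the pin would grow by αΔT L = 12.4×10⁻⁶ × 196 × 2800 = 6.805 mm.
After closing the 4.4 mm clearance, 6.805 − 4.4 = 2.405 mm of expansion remains to be suppressed by the wall.
Compatibility: PL/(AE) = 2.405 mm, so σ = P/A = E × (2.405/2800) = 167.5 MPa.
P = σA = 167.5 × 1300 = 217.7 kN.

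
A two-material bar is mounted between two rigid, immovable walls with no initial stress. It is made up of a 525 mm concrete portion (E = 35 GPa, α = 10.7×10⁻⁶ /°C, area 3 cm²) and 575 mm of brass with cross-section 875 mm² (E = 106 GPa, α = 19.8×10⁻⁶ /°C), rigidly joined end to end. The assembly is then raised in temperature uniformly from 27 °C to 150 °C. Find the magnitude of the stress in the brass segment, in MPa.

If the supports were absent, the total length change would be Σ αᵢΔT Lᵢ = 10.7×10⁻⁶×123×525 + 19.8×10⁻⁶×123×575 = 2.091 mm.
Since the ends are fixed, an axial force P builds up, equal in every segment, with P · Σ Lᵢ/(AᵢEᵢ) = δ_free.
The series flexibility is Σ Lᵢ/(AᵢEᵢ) = 525/(300×35×10³) + 575/(875×106×10³) = 5.62×10⁻⁵ mm/N.
P = 2.091 / 5.62×10⁻⁵ = 37210 N = 37.21 kN, compressive.
σ_{brass} = P / A = 37210 / 875 = 42.53 MPa.

σ ≈ 42.5 MPa (compressive)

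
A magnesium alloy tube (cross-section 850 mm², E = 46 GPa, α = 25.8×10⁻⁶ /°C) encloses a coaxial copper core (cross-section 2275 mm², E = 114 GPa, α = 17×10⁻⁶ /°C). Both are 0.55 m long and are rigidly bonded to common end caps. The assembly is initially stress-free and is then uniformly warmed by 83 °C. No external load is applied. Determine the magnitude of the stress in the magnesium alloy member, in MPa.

σ ≈ 29.2 MPa (compressive)

The magnesium alloy has the larger α, so on heating it would change length more than the copper if both were free. The rigid plates force a common final length, so the magnesium alloy is put into compression and the copper into tension, with equal and opposite forces P (no external load).
Compatibility of the two members (thermal + elastic change equal): (α₁ − α₂)ΔT = P·[1/(A₁E₁) + 1/(A₂E₂)].
|α₁ − α₂|·ΔT = 8.8×10⁻⁶ × 83 = 0.0007304.
1/(A₁E₁) + 1/(A₂E₂) = 1/(850×46×10³) + 1/(2275×114×10³) = 2.943×10⁻⁸ N⁻¹.
P = 0.0007304 / 2.943×10⁻⁸ = 24820 N = 24.82 kN.
σ_{magnesium alloy} = P/A₁ = 24820/850 = 29.2 MPa, compressive.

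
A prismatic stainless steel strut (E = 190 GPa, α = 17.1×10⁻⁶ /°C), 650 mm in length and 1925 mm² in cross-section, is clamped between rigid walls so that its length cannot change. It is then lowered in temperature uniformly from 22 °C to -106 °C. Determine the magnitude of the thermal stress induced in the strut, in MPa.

σ ≈ 416 MPa (tensile)

Because both ends are immovable the net strain is zero, and the suppressed thermal strain is αΔT = 17.1×10⁻⁶ × 128 = 2188.8×10⁻⁶.
σ = EαΔT = 190×10³ × 17.1×10⁻⁶ × 128 = 415.9 MPa (tensile; the strut is trying to contract).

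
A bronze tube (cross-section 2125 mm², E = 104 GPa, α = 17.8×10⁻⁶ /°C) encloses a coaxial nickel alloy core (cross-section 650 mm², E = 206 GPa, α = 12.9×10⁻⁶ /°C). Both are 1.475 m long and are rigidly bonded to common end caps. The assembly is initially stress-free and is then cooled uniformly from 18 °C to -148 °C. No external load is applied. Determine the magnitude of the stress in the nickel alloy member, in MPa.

Both members must finish at the same length. With the larger α, the bronze tends to over-contract; the plates restrain it, putting the bronze in tension and the nickel alloy in compression. With no external load the two internal forces are equal and opposite, magnitude P.
Equating the net (thermal + elastic) strains gives |α₁ − α₂|·ΔT = P·[1/(A₁E₁) + 1/(A₂E₂)].
|α₁ − α₂|·ΔT = 4.9×10⁻⁶ × 166 = 0.0008134.
1/(A₁E₁) + 1/(A₂E₂) = 1/(2125×104×10³) + 1/(650×206×10³) = 1.199×10⁻⁸ N⁻¹.
So P = 0.0008134 / 1.199×10⁻⁸ = 67.82 kN.
σ_{nickel alloy} = P/A₂ = 67820/650 = 104.3 MPa, compressive.

σ ≈ 104 MPa (compressive)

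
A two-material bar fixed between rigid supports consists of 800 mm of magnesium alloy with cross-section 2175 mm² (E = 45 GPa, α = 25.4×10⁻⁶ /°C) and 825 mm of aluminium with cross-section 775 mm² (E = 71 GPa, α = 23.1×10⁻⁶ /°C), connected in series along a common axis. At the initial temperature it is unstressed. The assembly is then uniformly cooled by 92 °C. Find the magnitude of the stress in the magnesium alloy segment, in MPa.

If the supports were absent, the total length change would be Σ αᵢΔT Lᵢ = 25.4×10⁻⁶×92×800 + 23.1×10⁻⁶×92×825 = 3.623 mm.
The rigid supports impose zero overall length change; the single axial force P common to all segments must satisfy P Σ Lᵢ/(AᵢEᵢ) = δ_free.
Σ Lᵢ/(AᵢEᵢ) = 800/(2175×45×10³) + 825/(775×71×10³) = 2.317×10⁻⁵ mm/N.
So P = 3.623 / 2.317×10⁻⁵ = 156.4 kN, tensile.
σ_{magnesium alloy} = P / A = 156400 / 2175 = 71.9 MPa.

σ ≈ 71.9 MPa (tensile)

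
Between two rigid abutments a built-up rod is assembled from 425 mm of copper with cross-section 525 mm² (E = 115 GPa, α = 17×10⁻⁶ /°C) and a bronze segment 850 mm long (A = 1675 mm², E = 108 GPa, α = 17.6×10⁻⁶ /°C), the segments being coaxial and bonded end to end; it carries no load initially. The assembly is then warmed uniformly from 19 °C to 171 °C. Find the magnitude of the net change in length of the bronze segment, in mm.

|ΔL| ≈ 0.924 mm

With the walls removed the bar would change length by δ_free = Σ αᵢΔT Lᵢ = 17×10⁻⁶×152×425 + 17.6×10⁻⁶×152×850 = 3.372 mm.
The walls prevent any net length change, so an axial force P (same in every segment) develops. Compatibility: P · Σ Lᵢ/(AᵢEᵢ) = δ_free.
The series flexibility is Σ Lᵢ/(AᵢEᵢ) = 425/(525×115×10³) + 850/(1675×108×10³) = 1.174×10⁻⁵ mm/N.
So P = 3.372 / 1.174×10⁻⁵ = 287.3 kN, compressive.
For the bronze segment, free thermal change = 17.6×10⁻⁶×152×850 = 2.274 mm and elastic change from P = 287300×850/(1675×108×10³) = 1.35 mm; these oppose, so the net change is 0.924 mm (segment lengthens).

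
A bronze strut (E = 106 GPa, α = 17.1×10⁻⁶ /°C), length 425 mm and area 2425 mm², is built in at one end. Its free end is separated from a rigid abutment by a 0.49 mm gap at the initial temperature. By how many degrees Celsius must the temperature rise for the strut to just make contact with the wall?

Contact occurs when the free expansion equals the gap: αΔT L = 0.49 mm.
ΔT = 0.49 / (17.1×10⁻⁶ × 425) = 67.42 °C.

ΔT ≈ 67.4 °C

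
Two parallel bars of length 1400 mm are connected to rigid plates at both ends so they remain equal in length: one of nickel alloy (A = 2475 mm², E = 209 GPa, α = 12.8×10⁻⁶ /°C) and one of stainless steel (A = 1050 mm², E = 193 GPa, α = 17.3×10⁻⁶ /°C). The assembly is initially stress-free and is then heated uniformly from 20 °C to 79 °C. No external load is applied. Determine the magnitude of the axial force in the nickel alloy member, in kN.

P ≈ 38.7 kN (tensile in the nickel alloy)

Equilibrium of a rigid end plate with no external load gives equal and opposite internal forces ±P in the two members. Since α_{stainless steel} > α_{nickel alloy}, heating drives the stainless steel into compression and the nickel alloy into tension.
Equating the net (thermal + elastic) strains gives |α₁ − α₂|·ΔT = P·[1/(A₁E₁) + 1/(A₂E₂)].
|α₁ − α₂|·ΔT = 4.5×10⁻⁶ × 59 = 0.0002655.
1/(A₁E₁) + 1/(A₂E₂) = 1/(2475×209×10³) + 1/(1050×193×10³) = 6.868×10⁻⁹ N⁻¹.
So P = 0.0002655 / 6.868×10⁻⁹ = 38.66 kN.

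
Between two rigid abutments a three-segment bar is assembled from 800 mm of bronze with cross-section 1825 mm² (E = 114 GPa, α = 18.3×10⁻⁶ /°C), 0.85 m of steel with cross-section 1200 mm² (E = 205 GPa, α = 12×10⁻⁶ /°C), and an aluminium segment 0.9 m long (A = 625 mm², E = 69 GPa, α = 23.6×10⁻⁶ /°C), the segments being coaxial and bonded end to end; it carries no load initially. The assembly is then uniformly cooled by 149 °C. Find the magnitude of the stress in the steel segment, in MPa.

σ ≈ 203 MPa (tensile)

With the walls removed the bar would change length by δ_free = Σ αᵢΔT Lᵢ = 18.3×10⁻⁶×149×800 + 12×10⁻⁶×149×850 + 23.6×10⁻⁶×149×900 = 6.866 mm.
The rigid supports impose zero overall length change; the single axial force P common to all segments must satisfy P Σ Lᵢ/(AᵢEᵢ) = δ_free.
The series flexibility is Σ Lᵢ/(AᵢEᵢ) = 800/(1825×114×10³) + 850/(1200×205×10³) + 900/(625×69×10³) = 2.817×10⁻⁵ mm/N.
So P = 6.866 / 2.817×10⁻⁵ = 243.7 kN, tensile.
σ_{steel} = P / A = 243700 / 1200 = 203.1 MPa.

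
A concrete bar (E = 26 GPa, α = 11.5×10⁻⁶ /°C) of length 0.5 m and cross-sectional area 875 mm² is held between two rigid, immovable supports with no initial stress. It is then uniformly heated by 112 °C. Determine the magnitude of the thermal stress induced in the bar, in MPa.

The supports are rigid, so the total axial strain is zero. The restrained thermal strain is ε = αΔT = 11.5×10⁻⁶ × 112 = 1288×10⁻⁶.
The stress required to suppress this strain is σ = Eε = 26×10³ × 1288×10⁻⁶ = 33.49 MPa, compressive since the bar is trying to expand.

σ ≈ 33.5 MPa (compressive)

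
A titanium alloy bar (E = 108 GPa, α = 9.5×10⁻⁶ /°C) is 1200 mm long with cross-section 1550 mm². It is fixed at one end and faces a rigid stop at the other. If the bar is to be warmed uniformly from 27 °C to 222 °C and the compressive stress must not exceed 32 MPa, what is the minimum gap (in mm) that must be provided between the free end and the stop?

Free expansion if unrestrained: δ_free = αΔT L = 9.5×10⁻⁶ × 195 × 1200 = 2.223 mm.
At the allowable stress the elastic shortening the wall may impose is σL/E = 32 × 1200 / (108×10³) = 0.3556 mm.
So the gap has to take up the difference, g_min = δ_free − σL/E = 2.223 − 0.3556 = 1.867 mm.

g ≈ 1.87 mm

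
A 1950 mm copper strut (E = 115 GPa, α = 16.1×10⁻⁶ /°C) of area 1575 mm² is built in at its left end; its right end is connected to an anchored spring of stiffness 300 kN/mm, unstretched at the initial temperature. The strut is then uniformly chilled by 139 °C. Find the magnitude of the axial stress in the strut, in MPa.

σ ≈ 197 MPa (tensile)

The unrestrained thermal change is αΔT L = 16.1×10⁻⁶ × 139 × 1950 = 4.364 mm.
Let P be the tensile force in the spring. The strut extends elastically by PL/(AE) and the spring stretches by P/k; together these equal δ_free.
So P = δ_free / [L/(AE) + 1/k] = 4.364 / [ 1950/(1575×115×10³) + 1/(300×10³) ].
P = 4.364 / 1.41×10⁻⁵ = 309500 N.
σ = P/A = 309500/1575 = 196.5 MPa.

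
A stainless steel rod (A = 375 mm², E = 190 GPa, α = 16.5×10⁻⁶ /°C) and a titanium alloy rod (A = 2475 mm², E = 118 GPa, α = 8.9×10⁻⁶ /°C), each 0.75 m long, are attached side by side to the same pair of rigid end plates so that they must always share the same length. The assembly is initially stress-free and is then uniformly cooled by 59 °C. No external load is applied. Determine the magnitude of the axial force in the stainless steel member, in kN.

P ≈ 25.7 kN (tensile in the stainless steel)

Both members must finish at the same length. With the larger α, the stainless steel tends to over-contract; the plates restrain it, putting the stainless steel in tension and the titanium alloy in compression. With no external load the two internal forces are equal and opposite, magnitude P.
Setting the final lengths equal and cancelling L: (α₁ − α₂)ΔT = P/(A₁E₁) + P/(A₂E₂).
|α₁ − α₂|·ΔT = 7.6×10⁻⁶ × 59 = 0.0004484.
1/(A₁E₁) + 1/(A₂E₂) = 1/(375×190×10³) + 1/(2475×118×10³) = 1.746×10⁻⁸ N⁻¹.
P = 0.0004484 / 1.746×10⁻⁸ = 25680 N = 25.68 kN.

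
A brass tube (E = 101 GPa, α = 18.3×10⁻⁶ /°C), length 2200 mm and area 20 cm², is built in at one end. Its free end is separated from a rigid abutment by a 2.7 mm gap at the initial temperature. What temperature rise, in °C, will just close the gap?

ΔT ≈ 67.1 °C

The gap closes when αΔT L = 2.7 mm, since the tube is still unstressed at that instant.
ΔT = 2.7 / (18.3×10⁻⁶ × 2200) = 67.06 °C.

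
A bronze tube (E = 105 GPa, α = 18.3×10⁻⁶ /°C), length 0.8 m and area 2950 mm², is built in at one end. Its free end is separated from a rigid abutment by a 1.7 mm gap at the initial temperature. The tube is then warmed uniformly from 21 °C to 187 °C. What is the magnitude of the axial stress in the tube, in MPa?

Unrestrained expansion: δ_free = αΔT L = 18.3×10⁻⁶ × 166 × 800 = 2.43 mm.
After closing the 1.7 mm clearance, 2.43 − 1.7 = 0.7302 mm of expansion remains to be suppressed by the wall.
So σ = E(δ_free − g)/L = 105×10³ × 0.7302/800 = 95.84 MPa.

σ ≈ 95.8 MPa (compressive)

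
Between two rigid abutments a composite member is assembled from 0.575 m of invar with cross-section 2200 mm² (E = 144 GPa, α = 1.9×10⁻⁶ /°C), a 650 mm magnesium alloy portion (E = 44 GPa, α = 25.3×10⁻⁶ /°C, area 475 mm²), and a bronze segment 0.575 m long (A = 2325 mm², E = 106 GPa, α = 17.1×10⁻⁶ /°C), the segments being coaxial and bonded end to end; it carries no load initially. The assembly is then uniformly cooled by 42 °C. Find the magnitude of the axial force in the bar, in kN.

Free thermal contraction of the whole bar: Σ αᵢΔT Lᵢ = 1.9×10⁻⁶×42×575 + 25.3×10⁻⁶×42×650 + 17.1×10⁻⁶×42×575 = 1.15 mm.
The walls prevent any net length change, so an axial force P (same in every segment) develops. Compatibility: P · Σ Lᵢ/(AᵢEᵢ) = δ_free.
The series flexibility is Σ Lᵢ/(AᵢEᵢ) = 575/(2200×144×10³) + 650/(475×44×10³) + 575/(2325×106×10³) = 3.525×10⁻⁵ mm/N.
So P = 1.15 / 3.525×10⁻⁵ = 32.61 kN, tensile.

P ≈ 32.6 kN (tensile)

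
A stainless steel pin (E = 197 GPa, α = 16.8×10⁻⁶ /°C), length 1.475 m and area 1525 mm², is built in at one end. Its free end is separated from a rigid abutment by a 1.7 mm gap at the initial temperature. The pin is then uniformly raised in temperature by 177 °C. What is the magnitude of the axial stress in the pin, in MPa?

Free thermal elongation = αΔT L = 16.8×10⁻⁶ × 177 × 1475 = 4.386 mm.
After closing the 1.7 mm clearance, 4.386 − 1.7 = 2.686 mm of expansion remains to be suppressed by the wall.
Compatibility: PL/(AE) = 2.686 mm, so σ = P/A = E × (2.686/1475) = 358.7 MPa.

σ ≈ 359 MPa (compressive)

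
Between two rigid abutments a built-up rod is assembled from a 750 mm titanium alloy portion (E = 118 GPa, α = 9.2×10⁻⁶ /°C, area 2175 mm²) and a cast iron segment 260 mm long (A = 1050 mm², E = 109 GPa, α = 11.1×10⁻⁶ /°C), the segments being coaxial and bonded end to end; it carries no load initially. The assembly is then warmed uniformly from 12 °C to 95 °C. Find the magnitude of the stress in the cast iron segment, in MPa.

σ ≈ 149 MPa (compressive)

Free thermal expansion of the whole bar: Σ αᵢΔT Lᵢ = 9.2×10⁻⁶×83×750 + 11.1×10⁻⁶×83×260 = 0.8122 mm.
The walls prevent any net length change, so an axial force P (same in every segment) develops. Compatibility: P · Σ Lᵢ/(AᵢEᵢ) = δ_free.
Σ Lᵢ/(AᵢEᵢ) = 750/(2175×118×10³) + 260/(1050×109×10³) = 5.194×10⁻⁶ mm/N.
P = 0.8122 / 5.194×10⁻⁶ = 156400 N = 156.4 kN, compressive.
σ_{cast iron} = P / A = 156400 / 1050 = 148.9 MPa.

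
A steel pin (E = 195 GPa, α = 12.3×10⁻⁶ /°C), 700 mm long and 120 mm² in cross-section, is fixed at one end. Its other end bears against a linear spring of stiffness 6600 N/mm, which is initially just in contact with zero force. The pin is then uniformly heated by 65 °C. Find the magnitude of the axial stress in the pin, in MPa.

σ ≈ 25.7 MPa (compressive)

If the spring were absent the pin would lengthen by αΔT L = 12.3×10⁻⁶ × 65 × 700 = 0.5597 mm.
Let P be the compressive force at the spring. The pin shortens elastically by PL/(AE) and the spring compresses by P/k; together these equal δ_free.
P [ L/(AE) + 1/k ] = δ_free → P [ 700/(120×195×10³) + 1/(6600) ] = 0.5597.
P = 0.5597 / 0.0001814 = 3085 N.
σ = P/A = 3085/120 = 25.71 MPa.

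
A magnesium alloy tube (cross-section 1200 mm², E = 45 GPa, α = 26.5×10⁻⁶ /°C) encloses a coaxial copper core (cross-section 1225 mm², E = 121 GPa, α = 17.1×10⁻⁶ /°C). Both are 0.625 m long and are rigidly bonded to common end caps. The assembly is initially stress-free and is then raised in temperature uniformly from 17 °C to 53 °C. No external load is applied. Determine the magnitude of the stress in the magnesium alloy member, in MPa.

The magnesium alloy has the larger α, so on heating it would change length more than the copper if both were free. The rigid plates force a common final length, so the magnesium alloy is put into compression and the copper into tension, with equal and opposite forces P (no external load).
Compatibility of the two members (thermal + elastic change equal): (α₁ − α₂)ΔT = P·[1/(A₁E₁) + 1/(A₂E₂)].
|α₁ − α₂|·ΔT = 9.4×10⁻⁶ × 36 = 0.0003384.
1/(A₁E₁) + 1/(A₂E₂) = 1/(1200×45×10³) + 1/(1225×121×10³) = 2.527×10⁻⁸ N⁻¹.
So P = 0.0003384 / 2.527×10⁻⁸ = 13.39 kN.
σ_{magnesium alloy} = P/A₁ = 13390/1200 = 11.16 MPa, compressive.

σ ≈ 11.2 MPa (compressive)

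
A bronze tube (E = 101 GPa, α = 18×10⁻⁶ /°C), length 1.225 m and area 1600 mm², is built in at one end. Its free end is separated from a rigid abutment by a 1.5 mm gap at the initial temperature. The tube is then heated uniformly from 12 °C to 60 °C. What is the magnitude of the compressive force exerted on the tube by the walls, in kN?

Free thermal elongation = αΔT L = 18×10⁻⁶ × 48 × 1225 = 1.058 mm.
Since δ_free = 1.06 mm is less than the 1.5 mm gap, the tube never touches the wall. No axial force develops.

P ≈ 0 kN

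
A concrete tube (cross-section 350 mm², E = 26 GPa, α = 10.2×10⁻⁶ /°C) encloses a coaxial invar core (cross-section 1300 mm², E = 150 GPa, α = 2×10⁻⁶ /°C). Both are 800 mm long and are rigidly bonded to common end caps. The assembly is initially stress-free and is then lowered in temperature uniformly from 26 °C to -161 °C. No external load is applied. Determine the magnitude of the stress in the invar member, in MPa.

Equilibrium of a rigid end plate with no external load gives equal and opposite internal forces ±P in the two members. Since α_{concrete} > α_{invar}, cooling drives the concrete into tension and the invar into compression.
Equating the net (thermal + elastic) strains gives |α₁ − α₂|·ΔT = P·[1/(A₁E₁) + 1/(A₂E₂)].
|α₁ − α₂|·ΔT = 8.2×10⁻⁶ × 187 = 0.001533.
1/(A₁E₁) + 1/(A₂E₂) = 1/(350×26×10³) + 1/(1300×150×10³) = 1.15×10⁻⁷ N⁻¹.
P = 0.001533 / 1.15×10⁻⁷ = 13330 N = 13.33 kN.
σ_{invar} = P/A₂ = 13330/1300 = 10.26 MPa, compressive.

σ ≈ 10.3 MPa (compressive)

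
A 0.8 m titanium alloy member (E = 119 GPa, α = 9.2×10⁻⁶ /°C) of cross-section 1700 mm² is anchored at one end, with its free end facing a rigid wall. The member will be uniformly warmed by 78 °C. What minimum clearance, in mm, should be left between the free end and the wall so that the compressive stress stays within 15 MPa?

g ≈ 0.473 mm

Free expansion if unrestrained: δ_free = αΔT L = 9.2×10⁻⁶ × 78 × 800 = 0.5741 mm.
A stress of 15 MPa corresponds to the wall pushing the member back by σL/E = 15×800/(119×10³) = 0.1008 mm.
So the gap has to take up the difference, g_min = δ_free − σL/E = 0.5741 − 0.1008 = 0.4732 mm.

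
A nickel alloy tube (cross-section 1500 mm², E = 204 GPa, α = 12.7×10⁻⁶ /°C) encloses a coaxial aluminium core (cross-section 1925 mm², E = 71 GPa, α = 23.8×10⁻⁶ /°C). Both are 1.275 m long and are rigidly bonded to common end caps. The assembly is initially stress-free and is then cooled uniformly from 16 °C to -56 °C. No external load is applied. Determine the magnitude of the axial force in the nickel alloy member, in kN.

P ≈ 75.5 kN (compressive in the nickel alloy)

Both members must finish at the same length. With the larger α, the aluminium tends to over-contract; the plates restrain it, putting the aluminium in tension and the nickel alloy in compression. With no external load the two internal forces are equal and opposite, magnitude P.
Equating the net (thermal + elastic) strains gives |α₁ − α₂|·ΔT = P·[1/(A₁E₁) + 1/(A₂E₂)].
|α₁ − α₂|·ΔT = 11.1×10⁻⁶ × 72 = 0.0007992.
1/(A₁E₁) + 1/(A₂E₂) = 1/(1500×204×10³) + 1/(1925×71×10³) = 1.058×10⁻⁸ N⁻¹.
P = 0.0007992 / 1.058×10⁻⁸ = 75510 N = 75.51 kN.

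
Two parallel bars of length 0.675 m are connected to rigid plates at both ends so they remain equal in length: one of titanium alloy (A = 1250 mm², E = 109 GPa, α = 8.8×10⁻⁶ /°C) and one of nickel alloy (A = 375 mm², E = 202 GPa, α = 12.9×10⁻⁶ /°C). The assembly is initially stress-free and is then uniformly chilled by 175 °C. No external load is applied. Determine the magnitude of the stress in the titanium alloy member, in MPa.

Both members must finish at the same length. With the larger α, the nickel alloy tends to over-contract; the plates restrain it, putting the nickel alloy in tension and the titanium alloy in compression. With no external load the two internal forces are equal and opposite, magnitude P.
Setting the final lengths equal and cancelling L: (α₁ − α₂)ΔT = P/(A₁E₁) + P/(A₂E₂).
|α₁ − α₂|·ΔT = 4.1×10⁻⁶ × 175 = 0.0007175.
1/(A₁E₁) + 1/(A₂E₂) = 1/(1250×109×10³) + 1/(375×202×10³) = 2.054×10⁻⁸ N⁻¹.
P = 0.0007175 / 2.054×10⁻⁸ = 34930 N = 34.93 kN.
σ_{titanium alloy} = P/A₁ = 34930/1250 = 27.94 MPa, compressive.

σ ≈ 27.9 MPa (compressive)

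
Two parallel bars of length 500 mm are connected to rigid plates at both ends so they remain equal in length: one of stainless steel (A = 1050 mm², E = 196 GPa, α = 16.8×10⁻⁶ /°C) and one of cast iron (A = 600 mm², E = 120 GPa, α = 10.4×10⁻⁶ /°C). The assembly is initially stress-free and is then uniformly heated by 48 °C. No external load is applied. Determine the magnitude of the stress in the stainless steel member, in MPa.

Both members must finish at the same length. With the larger α, the stainless steel tends to over-expand; the plates restrain it, putting the stainless steel in compression and the cast iron in tension. With no external load the two internal forces are equal and opposite, magnitude P.
Equating the net (thermal + elastic) strains gives |α₁ − α₂|·ΔT = P·[1/(A₁E₁) + 1/(A₂E₂)].
|α₁ − α₂|·ΔT = 6.4×10⁻⁶ × 48 = 0.0003072.
1/(A₁E₁) + 1/(A₂E₂) = 1/(1050×196×10³) + 1/(600×120×10³) = 1.875×10⁻⁸ N⁻¹.
So P = 0.0003072 / 1.875×10⁻⁸ = 16.39 kN.
σ_{stainless steel} = P/A₁ = 16390/1050 = 15.61 MPa, compressive.

σ ≈ 15.6 MPa (compressive)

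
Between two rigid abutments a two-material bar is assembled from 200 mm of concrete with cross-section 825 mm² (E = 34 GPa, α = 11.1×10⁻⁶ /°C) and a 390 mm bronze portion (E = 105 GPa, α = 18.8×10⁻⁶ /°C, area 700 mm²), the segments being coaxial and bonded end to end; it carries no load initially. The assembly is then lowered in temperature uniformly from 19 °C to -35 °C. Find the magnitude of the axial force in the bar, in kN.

P ≈ 41.5 kN (tensile)

Free thermal contraction of the whole bar: Σ αᵢΔT Lᵢ = 11.1×10⁻⁶×54×200 + 18.8×10⁻⁶×54×390 = 0.5158 mm.
Since the ends are fixed, an axial force P builds up, equal in every segment, with P · Σ Lᵢ/(AᵢEᵢ) = δ_free.
The series flexibility is Σ Lᵢ/(AᵢEᵢ) = 200/(825×34×10³) + 390/(700×105×10³) = 1.244×10⁻⁵ mm/N.
Hence P = δ_free / Σ(L/AE) = 0.5158/1.244×10⁻⁵ = 41.48 kN (tensile).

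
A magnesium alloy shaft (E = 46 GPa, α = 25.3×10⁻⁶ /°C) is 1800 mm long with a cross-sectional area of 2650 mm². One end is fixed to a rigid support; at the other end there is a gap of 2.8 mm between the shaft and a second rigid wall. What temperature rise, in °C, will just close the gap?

ΔT ≈ 61.5 °C

Contact occurs when the free expansion equals the gap: αΔT L = 2.8 mm.
ΔT = 2.8 / (25.3×10⁻⁶ × 1800) = 61.48 °C.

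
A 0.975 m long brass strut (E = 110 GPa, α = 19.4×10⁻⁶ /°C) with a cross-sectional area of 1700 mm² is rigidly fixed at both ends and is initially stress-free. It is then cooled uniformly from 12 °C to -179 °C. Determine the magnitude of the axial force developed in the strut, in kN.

P ≈ 693 kN (tensile)

With zero net strain, σ = E·αΔT = 110 GPa × 19.4×10⁻⁶ × 191 = 407.6 MPa.
Axial force P = σA = 407.6 × 1700 = 692900 N = 692.9 kN, tensile.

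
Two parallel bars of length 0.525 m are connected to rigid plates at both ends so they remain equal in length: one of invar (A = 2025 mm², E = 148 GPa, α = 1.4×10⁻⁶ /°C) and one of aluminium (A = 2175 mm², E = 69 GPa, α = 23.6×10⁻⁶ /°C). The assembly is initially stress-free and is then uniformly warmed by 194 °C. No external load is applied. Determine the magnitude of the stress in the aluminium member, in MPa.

σ ≈ 198 MPa (compressive)

Equilibrium of a rigid end plate with no external load gives equal and opposite internal forces ±P in the two members. Since α_{aluminium} > α_{invar}, heating drives the aluminium into compression and the invar into tension.
Equating the net (thermal + elastic) strains gives |α₁ − α₂|·ΔT = P·[1/(A₁E₁) + 1/(A₂E₂)].
|α₁ − α₂|·ΔT = 22.2×10⁻⁶ × 194 = 0.004307.
1/(A₁E₁) + 1/(A₂E₂) = 1/(2025×148×10³) + 1/(2175×69×10³) = 1×10⁻⁸ N⁻¹.
So P = 0.004307 / 1×10⁻⁸ = 430.7 kN.
σ_{aluminium} = P/A₂ = 430700/2175 = 198 MPa, compressive.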